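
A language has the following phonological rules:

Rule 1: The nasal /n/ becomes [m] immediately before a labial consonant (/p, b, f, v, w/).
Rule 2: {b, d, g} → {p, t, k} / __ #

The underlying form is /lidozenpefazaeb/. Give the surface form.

lidozempefazaep

Rule 1 (nasal place assimilation): /n/ precedes the labial consonant /p/, so it assimilates in place to [m]. /lidozenpefazaeb/ → lidozempefazaeb.
Rule 2 (final devoicing): /b/ is a voiced stop in word-final position, so it devoices to [p]. /lidozempefazaeb/ → lidozempefazaep.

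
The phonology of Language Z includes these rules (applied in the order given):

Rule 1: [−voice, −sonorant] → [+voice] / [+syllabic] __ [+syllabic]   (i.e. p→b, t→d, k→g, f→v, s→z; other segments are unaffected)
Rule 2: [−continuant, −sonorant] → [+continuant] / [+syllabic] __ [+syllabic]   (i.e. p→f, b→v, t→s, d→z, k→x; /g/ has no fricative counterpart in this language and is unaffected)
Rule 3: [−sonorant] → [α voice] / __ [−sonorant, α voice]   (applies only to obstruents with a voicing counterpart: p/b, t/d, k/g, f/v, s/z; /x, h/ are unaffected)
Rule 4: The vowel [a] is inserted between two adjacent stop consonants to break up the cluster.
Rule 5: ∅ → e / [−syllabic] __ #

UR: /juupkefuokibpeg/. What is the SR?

Rule 1 (intervocalic voicing): /f/ is a voiceless obstruent between vowels /e/ and /u/, so it voices to [v]. /k/ is a voiceless obstruent between vowels /o/ and /i/, so it voices to [g]. /juupkefuokibpeg/ → juupkevuogibpeg.
Rule 2 (intervocalic spirantization): no segment meets the environment; /juupkevuogibpeg/ is unchanged.
Rule 3 (regressive voicing assimilation): /b/ precedes the voiceless obstruent /p/, so it devoices to [p] by assimilation. /juupkevuogibpeg/ → juupkevuogippeg.
Rule 4 (stop-cluster a-epenthesis): /p/ and /k/ form a stop–stop cluster, so [a] is inserted between them. /p/ and /p/ form a stop–stop cluster, so [a] is inserted between them. /juupkevuogippeg/ → juupakevuogipapeg.
Rule 5 (final e-epenthesis): the form ends in the consonant /g/, so [e] is inserted word-finally. /juupakevuogipapeg/ → juupakevuogipapege.

juupakevuogipapege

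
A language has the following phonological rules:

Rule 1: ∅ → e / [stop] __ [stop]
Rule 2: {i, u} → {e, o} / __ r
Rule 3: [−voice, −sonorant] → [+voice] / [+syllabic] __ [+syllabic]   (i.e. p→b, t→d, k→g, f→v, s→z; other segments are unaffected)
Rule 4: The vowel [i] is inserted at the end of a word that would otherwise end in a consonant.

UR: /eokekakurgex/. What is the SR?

Rule 1 (stop-cluster e-epenthesis): no segment meets the environment; /eokekakurgex/ is unchanged.
Rule 2 (pre-rhotic lowering): /u/ is a high vowel immediately before /r/, so it lowers to [o]. /eokekakurgex/ → eokekakorgex.
Rule 3 (intervocalic voicing): /k/ is a voiceless obstruent between vowels /o/ and /e/, so it voices to [g]. /k/ is a voiceless obstruent between vowels /e/ and /a/, so it voices to [g]. /k/ is a voiceless obstruent between vowels /a/ and /o/, so it voices to [g]. /eokekakorgex/ → eogegagorgex.
Rule 4 (final i-epenthesis): the form ends in the consonant /x/, so [i] is inserted word-finally. /eogegagorgex/ → eogegagorgexi.

eogegagorgexi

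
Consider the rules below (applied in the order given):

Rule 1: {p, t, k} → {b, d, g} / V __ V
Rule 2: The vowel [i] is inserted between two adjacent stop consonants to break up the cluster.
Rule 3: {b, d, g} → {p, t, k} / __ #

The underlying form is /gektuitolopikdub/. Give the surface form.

gekituidolobikidup

Rule 1 (intervocalic voicing): /t/ is a voiceless stop between vowels /i/ and /o/, so it voices to [d]. /p/ is a voiceless stop between vowels /o/ and /i/, so it voices to [b]. /gektuitolopikdub/ → gektuidolobikdub.
Rule 2 (stop-cluster i-epenthesis): /k/ and /t/ form a stop–stop cluster, so [i] is inserted between them. /k/ and /d/ form a stop–stop cluster, so [i] is inserted between them. /gektuidolobikdub/ → gekituidolobikidub.
Rule 3 (final devoicing): /b/ is a voiced stop in word-final position, so it devoices to [p]. /gekituidolobikidub/ → gekituidolobikidup.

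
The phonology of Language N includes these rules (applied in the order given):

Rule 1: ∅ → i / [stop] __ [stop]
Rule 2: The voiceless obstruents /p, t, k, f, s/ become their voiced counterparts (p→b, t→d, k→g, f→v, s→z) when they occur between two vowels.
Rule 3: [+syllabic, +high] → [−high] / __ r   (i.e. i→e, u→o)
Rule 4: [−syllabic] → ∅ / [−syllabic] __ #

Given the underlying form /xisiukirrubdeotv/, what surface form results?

Rule 1 (stop-cluster i-epenthesis): /b/ and /d/ form a stop–stop cluster, so [i] is inserted between them. /xisiukirrubdeotv/ → xisiukirrubideotv.
Rule 2 (intervocalic voicing): /s/ is a voiceless obstruent between vowels /i/ and /i/, so it voices to [z]. /k/ is a voiceless obstruent between vowels /u/ and /i/, so it voices to [g]. /xisiukirrubideotv/ → xiziugirrubideotv.
Rule 3 (pre-rhotic lowering): /i/ is a high vowel immediately before /r/, so it lowers to [e]. /xiziugirrubideotv/ → xiziugerrubideotv.
Rule 4 (final cluster simplification): /v/ is the second consonant of a word-final cluster /tv/, so it deletes. /xiziugerrubideotv/ → xiziugerrubideot.

xiziugerrubideot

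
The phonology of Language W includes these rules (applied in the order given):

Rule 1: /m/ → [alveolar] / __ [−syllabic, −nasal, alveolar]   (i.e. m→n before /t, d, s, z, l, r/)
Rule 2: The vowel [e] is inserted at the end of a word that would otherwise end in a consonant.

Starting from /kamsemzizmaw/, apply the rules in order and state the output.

Rule 1 (nasal place assimilation): /m/ precedes the alveolar consonant /s/, so it assimilates in place to [n]. /m/ precedes the alveolar consonant /z/, so it assimilates in place to [n]. /kamsemzizmaw/ → kansenzizmaw.
Rule 2 (final e-epenthesis): the form ends in the consonant /w/, so [e] is inserted word-finally. /kansenzizmaw/ → kansenzizmawe.

kansenzizmawe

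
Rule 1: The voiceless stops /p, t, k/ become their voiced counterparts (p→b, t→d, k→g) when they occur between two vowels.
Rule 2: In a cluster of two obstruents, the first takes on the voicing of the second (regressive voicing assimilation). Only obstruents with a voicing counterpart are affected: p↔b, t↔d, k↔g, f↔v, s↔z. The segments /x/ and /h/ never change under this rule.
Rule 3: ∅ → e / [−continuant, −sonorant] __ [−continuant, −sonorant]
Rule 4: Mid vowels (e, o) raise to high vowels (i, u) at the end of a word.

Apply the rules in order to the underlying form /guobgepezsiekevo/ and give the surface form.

guobegebessiegevu

Rule 1 (intervocalic voicing): /p/ is a voiceless stop between vowels /e/ and /e/, so it voices to [b]. /k/ is a voiceless stop between vowels /e/ and /e/, so it voices to [g]. /guobgepezsiekevo/ → guobgebezsiegevo.
Rule 2 (regressive voicing assimilation): /z/ precedes the voiceless obstruent /s/, so it devoices to [s] by assimilation. /guobgebezsiegevo/ → guobgebessiegevo.
Rule 3 (stop-cluster e-epenthesis): /b/ and /g/ form a stop–stop cluster, so [e] is inserted between them. /guobgebessiegevo/ → guobegebessiegevo.
Rule 4 (final vowel raising): /o/ is a mid vowel in word-final position, so it raises to [u]. /guobegebessiegevo/ → guobegebessiegevu.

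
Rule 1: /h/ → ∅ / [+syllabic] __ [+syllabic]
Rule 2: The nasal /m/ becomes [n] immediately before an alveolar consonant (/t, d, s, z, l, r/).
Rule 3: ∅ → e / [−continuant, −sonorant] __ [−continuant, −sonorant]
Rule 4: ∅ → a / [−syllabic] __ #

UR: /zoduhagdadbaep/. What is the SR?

Rule 1 (intervocalic h-deletion): /h/ occurs between vowels /u/ and /a/, so it deletes. /zoduhagdadbaep/ → zoduagdadbaep.
Rule 2 (nasal place assimilation): no segment meets the environment; /zoduagdadbaep/ is unchanged.
Rule 3 (stop-cluster e-epenthesis): /g/ and /d/ form a stop–stop cluster, so [e] is inserted between them. /d/ and /b/ form a stop–stop cluster, so [e] is inserted between them. /zoduagdadbaep/ → zoduagedadebaep.
Rule 4 (final a-epenthesis): the form ends in the consonant /p/, so [a] is inserted word-finally. /zoduagedadebaep/ → zoduagedadebaepa.

zoduagedadebaepa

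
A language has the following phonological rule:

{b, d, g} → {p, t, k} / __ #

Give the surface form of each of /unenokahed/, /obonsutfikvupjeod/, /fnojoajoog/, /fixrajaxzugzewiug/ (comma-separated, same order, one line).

unenokahet, obonsutfikvupjeot, fnojoajook, fixrajaxzugzewiuk

/unenokahed/: /d/ is a voiced stop in word-final position, so it devoices to [t]. → [unenokahet].
/obonsutfikvupjeod/: /d/ is a voiced stop in word-final position, so it devoices to [t]. → [obonsutfikvupjeot].
/fnojoajoog/: /g/ is a voiced stop in word-final position, so it devoices to [k]. → [fnojoajook].
/fixrajaxzugzewiug/: /g/ is a voiced stop in word-final position, so it devoices to [k]. → [fixrajaxzugzewiuk].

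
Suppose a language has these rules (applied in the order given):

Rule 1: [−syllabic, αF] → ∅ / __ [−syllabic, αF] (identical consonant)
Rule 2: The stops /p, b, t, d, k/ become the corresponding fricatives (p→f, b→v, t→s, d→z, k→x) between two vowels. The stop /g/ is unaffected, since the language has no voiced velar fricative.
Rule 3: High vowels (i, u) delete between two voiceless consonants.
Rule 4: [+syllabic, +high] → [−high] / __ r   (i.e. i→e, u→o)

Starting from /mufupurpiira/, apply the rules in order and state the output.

Rule 1 (degemination): no segment meets the environment; /mufupurpiira/ is unchanged.
Rule 2 (intervocalic spirantization): /p/ is a stop between vowels /u/ and /u/, so it spirantizes to the fricative [f]. /mufupurpiira/ → mufufurpiira.
Rule 3 (high vowel syncope): /u/ is a high vowel flanked by voiceless consonants /f/ and /f/, so it deletes. /mufufurpiira/ → muffurpiira.
Rule 4 (pre-rhotic lowering): /u/ is a high vowel immediately before /r/, so it lowers to [o]. /i/ is a high vowel immediately before /r/, so it lowers to [e]. /muffurpiira/ → mufforpiera.

mufforpiera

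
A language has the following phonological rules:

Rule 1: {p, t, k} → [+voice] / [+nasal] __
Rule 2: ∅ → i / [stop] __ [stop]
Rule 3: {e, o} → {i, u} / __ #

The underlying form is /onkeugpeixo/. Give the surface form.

ongeugipeixu

Rule 1 (post-nasal voicing): /k/ is a voiceless stop immediately after the nasal /n/, so it voices to [g]. /onkeugpeixo/ → ongeugpeixo.
Rule 2 (stop-cluster i-epenthesis): /g/ and /p/ form a stop–stop cluster, so [i] is inserted between them. /ongeugpeixo/ → ongeugipeixo.
Rule 3 (final vowel raising): /o/ is a mid vowel in word-final position, so it raises to [u]. /ongeugipeixo/ → ongeugipeixu.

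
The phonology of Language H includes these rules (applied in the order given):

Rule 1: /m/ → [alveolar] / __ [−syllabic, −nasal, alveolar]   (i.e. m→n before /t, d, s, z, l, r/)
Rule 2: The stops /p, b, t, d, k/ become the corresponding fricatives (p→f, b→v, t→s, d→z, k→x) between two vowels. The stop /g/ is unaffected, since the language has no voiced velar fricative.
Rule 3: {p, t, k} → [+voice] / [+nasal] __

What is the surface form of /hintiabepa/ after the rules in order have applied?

hindiavefa

Rule 1 (nasal place assimilation): no segment meets the environment; /hintiabepa/ is unchanged.
Rule 2 (intervocalic spirantization): /b/ is a stop between vowels /a/ and /e/, so it spirantizes to the fricative [v]. /p/ is a stop between vowels /e/ and /a/, so it spirantizes to the fricative [f]. /hintiabepa/ → hintiavefa.
Rule 3 (post-nasal voicing): /t/ is a voiceless stop immediately after the nasal /n/, so it voices to [d]. /hintiavefa/ → hindiavefa.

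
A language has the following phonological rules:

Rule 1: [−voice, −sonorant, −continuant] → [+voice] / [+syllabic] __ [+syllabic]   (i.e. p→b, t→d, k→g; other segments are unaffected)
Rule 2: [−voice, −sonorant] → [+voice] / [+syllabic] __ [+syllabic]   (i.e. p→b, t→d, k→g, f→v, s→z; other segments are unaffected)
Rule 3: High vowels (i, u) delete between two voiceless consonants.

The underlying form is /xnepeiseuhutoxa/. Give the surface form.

xnebeizeuhudoxa

Rule 1 (intervocalic voicing): /p/ is a voiceless stop between vowels /e/ and /e/, so it voices to [b]. /t/ is a voiceless stop between vowels /u/ and /o/, so it voices to [d]. /xnepeiseuhutoxa/ → xnebeiseuhudoxa.
Rule 2 (intervocalic voicing): /s/ is a voiceless obstruent between vowels /i/ and /e/, so it voices to [z]. /xnebeiseuhudoxa/ → xnebeizeuhudoxa.
Rule 3 (high vowel syncope): no segment meets the environment; /xnebeizeuhudoxa/ is unchanged.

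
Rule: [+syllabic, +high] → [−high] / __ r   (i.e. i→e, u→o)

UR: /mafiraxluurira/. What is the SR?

maferaxluorera

/i/ is a high vowel immediately before /r/, so it lowers to [e].
/u/ is a high vowel immediately before /r/, so it lowers to [o].
/i/ is a high vowel immediately before /r/, so it lowers to [e].
The other instance of /u/ does not occur in the required environment and remains unchanged.
Surface form: [maferaxluorera].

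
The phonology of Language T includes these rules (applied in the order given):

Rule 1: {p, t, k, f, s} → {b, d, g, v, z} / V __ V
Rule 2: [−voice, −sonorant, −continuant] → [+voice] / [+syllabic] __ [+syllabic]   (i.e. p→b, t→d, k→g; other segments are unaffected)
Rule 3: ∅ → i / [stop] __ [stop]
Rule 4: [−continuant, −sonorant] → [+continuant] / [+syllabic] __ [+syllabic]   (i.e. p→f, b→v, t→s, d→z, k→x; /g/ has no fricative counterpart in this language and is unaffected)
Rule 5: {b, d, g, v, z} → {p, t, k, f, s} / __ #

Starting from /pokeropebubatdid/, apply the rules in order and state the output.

pogerovevuvasizit

Rule 1 (intervocalic voicing): /k/ is a voiceless obstruent between vowels /o/ and /e/, so it voices to [g]. /p/ is a voiceless obstruent between vowels /o/ and /e/, so it voices to [b]. /pokeropebubatdid/ → pogerobebubatdid.
Rule 2 (intervocalic voicing): no segment meets the environment; /pogerobebubatdid/ is unchanged.
Rule 3 (stop-cluster i-epenthesis): /t/ and /d/ form a stop–stop cluster, so [i] is inserted between them. /pogerobebubatdid/ → pogerobebubatidid.
Rule 4 (intervocalic spirantization): /b/ is a stop between vowels /o/ and /e/, so it spirantizes to the fricative [v]. /b/ is a stop between vowels /e/ and /u/, so it spirantizes to the fricative [v]. /b/ is a stop between vowels /u/ and /a/, so it spirantizes to the fricative [v]. /t/ is a stop between vowels /a/ and /i/, so it spirantizes to the fricative [s]. /d/ is a stop between vowels /i/ and /i/, so it spirantizes to the fricative [z]. /pogerobebubatidid/ → pogerovevuvasizid.
Rule 5 (final devoicing): /d/ is a voiced obstruent in word-final position, so it devoices to [t]. /pogerovevuvasizid/ → pogerovevuvasizit.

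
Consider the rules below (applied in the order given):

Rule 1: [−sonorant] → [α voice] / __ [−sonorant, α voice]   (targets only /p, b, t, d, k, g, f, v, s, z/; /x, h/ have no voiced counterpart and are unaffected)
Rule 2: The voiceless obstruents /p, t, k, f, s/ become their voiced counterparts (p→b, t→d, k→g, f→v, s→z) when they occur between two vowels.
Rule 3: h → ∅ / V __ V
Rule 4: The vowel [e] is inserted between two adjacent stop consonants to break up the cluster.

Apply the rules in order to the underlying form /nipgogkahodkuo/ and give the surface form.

nibegokekaotekuo

Rule 1 (regressive voicing assimilation): /p/ precedes the voiced obstruent /g/, so it voices to [b] by assimilation. /g/ precedes the voiceless obstruent /k/, so it devoices to [k] by assimilation. /d/ precedes the voiceless obstruent /k/, so it devoices to [t] by assimilation. /nipgogkahodkuo/ → nibgokkahotkuo.
Rule 2 (intervocalic voicing): no segment meets the environment; /nibgokkahotkuo/ is unchanged.
Rule 3 (intervocalic h-deletion): /h/ occurs between vowels /a/ and /o/, so it deletes. /nibgokkahotkuo/ → nibgokkaotkuo.
Rule 4 (stop-cluster e-epenthesis): /b/ and /g/ form a stop–stop cluster, so [e] is inserted between them. /k/ and /k/ form a stop–stop cluster, so [e] is inserted between them. /t/ and /k/ form a stop–stop cluster, so [e] is inserted between them. /nibgokkaotkuo/ → nibegokekaotekuo.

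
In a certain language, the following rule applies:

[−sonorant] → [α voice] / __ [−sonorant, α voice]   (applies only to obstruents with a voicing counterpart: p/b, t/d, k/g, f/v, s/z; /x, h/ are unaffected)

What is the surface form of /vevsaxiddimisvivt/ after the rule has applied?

vefsaxiddimizvift

/v/ precedes the voiceless obstruent /s/, so it devoices to [f] by assimilation.
/s/ precedes the voiced obstruent /v/, so it voices to [z] by assimilation.
/v/ precedes the voiceless obstruent /t/, so it devoices to [f] by assimilation.
The other instances of /v/, /s/, /d/, /t/ do not occur in the required environment and remain unchanged.
Surface form: [vefsaxiddimizvift].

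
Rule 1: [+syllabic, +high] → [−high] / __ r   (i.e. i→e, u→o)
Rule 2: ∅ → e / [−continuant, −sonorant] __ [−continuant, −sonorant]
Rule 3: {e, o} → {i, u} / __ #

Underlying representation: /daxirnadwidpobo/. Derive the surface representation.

daxernadwidepobu

Rule 1 (pre-rhotic lowering): /i/ is a high vowel immediately before /r/, so it lowers to [e]. /daxirnadwidpobo/ → daxernadwidpobo.
Rule 2 (stop-cluster e-epenthesis): /d/ and /p/ form a stop–stop cluster, so [e] is inserted between them. /daxernadwidpobo/ → daxernadwidepobo.
Rule 3 (final vowel raising): /o/ is a mid vowel in word-final position, so it raises to [u]. /daxernadwidepobo/ → daxernadwidepobu.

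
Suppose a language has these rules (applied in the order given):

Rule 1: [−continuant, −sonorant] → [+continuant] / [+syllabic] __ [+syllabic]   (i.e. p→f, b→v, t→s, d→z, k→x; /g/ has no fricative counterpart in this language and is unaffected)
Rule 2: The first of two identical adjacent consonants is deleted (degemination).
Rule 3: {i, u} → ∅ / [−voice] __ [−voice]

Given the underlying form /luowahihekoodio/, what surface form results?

luowahhexoozio

Rule 1 (intervocalic spirantization): /k/ is a stop between vowels /e/ and /o/, so it spirantizes to the fricative [x]. /d/ is a stop between vowels /o/ and /i/, so it spirantizes to the fricative [z]. /luowahihekoodio/ → luowahihexoozio.
Rule 2 (degemination): no segment meets the environment; /luowahihexoozio/ is unchanged.
Rule 3 (high vowel syncope): /i/ is a high vowel flanked by voiceless consonants /h/ and /h/, so it deletes. /luowahihexoozio/ → luowahhexoozio.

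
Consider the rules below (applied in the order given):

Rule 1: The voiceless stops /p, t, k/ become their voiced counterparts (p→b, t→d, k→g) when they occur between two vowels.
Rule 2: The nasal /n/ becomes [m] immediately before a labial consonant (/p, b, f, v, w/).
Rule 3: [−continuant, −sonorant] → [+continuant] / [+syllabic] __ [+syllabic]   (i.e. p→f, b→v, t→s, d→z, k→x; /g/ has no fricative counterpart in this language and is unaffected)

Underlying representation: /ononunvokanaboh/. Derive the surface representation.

Rule 1 (intervocalic voicing): /k/ is a voiceless stop between vowels /o/ and /a/, so it voices to [g]. /ononunvokanaboh/ → ononunvoganaboh.
Rule 2 (nasal place assimilation): /n/ precedes the labial consonant /v/, so it assimilates in place to [m]. /ononunvoganaboh/ → ononumvoganaboh.
Rule 3 (intervocalic spirantization): /b/ is a stop between vowels /a/ and /o/, so it spirantizes to the fricative [v]. /ononumvoganaboh/ → ononumvoganavoh.

ononumvoganavoh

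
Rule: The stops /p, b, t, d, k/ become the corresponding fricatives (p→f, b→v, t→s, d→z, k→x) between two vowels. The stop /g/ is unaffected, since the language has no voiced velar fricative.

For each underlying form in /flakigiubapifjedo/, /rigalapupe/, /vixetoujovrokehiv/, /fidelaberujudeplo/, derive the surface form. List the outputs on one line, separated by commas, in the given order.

/flakigiubapifjedo/: /k/ is a stop between vowels /a/ and /i/, so it spirantizes to the fricative [x]. /b/ is a stop between vowels /u/ and /a/, so it spirantizes to the fricative [v]. /p/ is a stop between vowels /a/ and /i/, so it spirantizes to the fricative [f]. /d/ is a stop between vowels /e/ and /o/, so it spirantizes to the fricative [z]. → [flaxigiuvafifjezo].
/rigalapupe/: /p/ is a stop between vowels /a/ and /u/, so it spirantizes to the fricative [f]. /p/ is a stop between vowels /u/ and /e/, so it spirantizes to the fricative [f]. → [rigalafufe].
/vixetoujovrokehiv/: /t/ is a stop between vowels /e/ and /o/, so it spirantizes to the fricative [s]. /k/ is a stop between vowels /o/ and /e/, so it spirantizes to the fricative [x]. → [vixesoujovroxehiv].
/fidelaberujudeplo/: /d/ is a stop between vowels /i/ and /e/, so it spirantizes to the fricative [z]. /b/ is a stop between vowels /a/ and /e/, so it spirantizes to the fricative [v]. /d/ is a stop between vowels /u/ and /e/, so it spirantizes to the fricative [z]. → [fizelaverujuzeplo].

flaxigiuvafifjezo, rigalafufe, vixesoujovroxehiv, fizelaverujuzeplo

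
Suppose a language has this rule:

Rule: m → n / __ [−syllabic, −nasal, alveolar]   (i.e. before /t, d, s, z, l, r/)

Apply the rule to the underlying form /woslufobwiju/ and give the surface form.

woslufobwiju

No segment of /woslufobwiju/ meets the structural description of the rule, so the form surfaces unchanged.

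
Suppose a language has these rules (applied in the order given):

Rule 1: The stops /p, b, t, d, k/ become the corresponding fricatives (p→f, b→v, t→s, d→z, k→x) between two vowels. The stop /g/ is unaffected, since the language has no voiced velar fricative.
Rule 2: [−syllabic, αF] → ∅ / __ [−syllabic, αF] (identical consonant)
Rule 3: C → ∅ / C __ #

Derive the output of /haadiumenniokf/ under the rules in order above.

Rule 1 (intervocalic spirantization): /d/ is a stop between vowels /a/ and /i/, so it spirantizes to the fricative [z]. /haadiumenniokf/ → haaziumenniokf.
Rule 2 (degemination): /nn/ is a geminate; the first /n/ deletes. /haaziumenniokf/ → haaziumeniokf.
Rule 3 (final cluster simplification): /f/ is the second consonant of a word-final cluster /kf/, so it deletes. /haaziumeniokf/ → haaziumeniok.

haaziumeniok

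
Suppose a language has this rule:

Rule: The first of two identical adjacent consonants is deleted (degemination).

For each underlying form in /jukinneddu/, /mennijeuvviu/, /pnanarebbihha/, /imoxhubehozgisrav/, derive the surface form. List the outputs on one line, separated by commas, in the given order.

/jukinneddu/: /nn/ is a geminate; the first /n/ deletes. /dd/ is a geminate; the first /d/ deletes. → [jukinedu].
/mennijeuvviu/: /nn/ is a geminate; the first /n/ deletes. /vv/ is a geminate; the first /v/ deletes. → [menijeuviu].
/pnanarebbihha/: /bb/ is a geminate; the first /b/ deletes. /hh/ is a geminate; the first /h/ deletes. → [pnanarebiha].
/imoxhubehozgisrav/: the rule's environment is not met; surfaces unchanged as [imoxhubehozgisrav].

jukinedu, menijeuviu, pnanarebiha, imoxhubehozgisrav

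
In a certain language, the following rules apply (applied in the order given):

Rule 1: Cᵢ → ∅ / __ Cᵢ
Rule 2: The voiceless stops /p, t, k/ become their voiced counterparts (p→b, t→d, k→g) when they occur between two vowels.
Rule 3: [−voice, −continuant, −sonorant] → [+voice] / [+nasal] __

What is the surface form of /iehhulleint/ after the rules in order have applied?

Rule 1 (degemination): /hh/ is a geminate; the first /h/ deletes. /ll/ is a geminate; the first /l/ deletes. /iehhulleint/ → iehuleint.
Rule 2 (intervocalic voicing): no segment meets the environment; /iehuleint/ is unchanged.
Rule 3 (post-nasal voicing): /t/ is a voiceless stop immediately after the nasal /n/, so it voices to [d]. /iehuleint/ → iehuleind.

iehuleind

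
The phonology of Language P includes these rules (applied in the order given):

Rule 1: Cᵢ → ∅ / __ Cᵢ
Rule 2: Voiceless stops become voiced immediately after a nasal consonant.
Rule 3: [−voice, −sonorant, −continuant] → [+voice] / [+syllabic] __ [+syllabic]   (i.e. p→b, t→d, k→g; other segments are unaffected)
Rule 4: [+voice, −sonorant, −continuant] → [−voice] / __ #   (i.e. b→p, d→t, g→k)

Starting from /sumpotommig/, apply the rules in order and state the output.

Rule 1 (degemination): /mm/ is a geminate; the first /m/ deletes. /sumpotommig/ → sumpotomig.
Rule 2 (post-nasal voicing): /p/ is a voiceless stop immediately after the nasal /m/, so it voices to [b]. /sumpotomig/ → sumbotomig.
Rule 3 (intervocalic voicing): /t/ is a voiceless stop between vowels /o/ and /o/, so it voices to [d]. /sumbotomig/ → sumbodomig.
Rule 4 (final devoicing): /g/ is a voiced stop in word-final position, so it devoices to [k]. /sumbodomig/ → sumbodomik.

sumbodomik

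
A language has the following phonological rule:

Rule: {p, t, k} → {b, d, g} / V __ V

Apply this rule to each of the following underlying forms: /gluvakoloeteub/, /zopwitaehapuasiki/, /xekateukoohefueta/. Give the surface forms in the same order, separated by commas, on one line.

gluvagoloedeub, zopwidaehabuasigi, xegadeugoohefueda

/gluvakoloeteub/: /k/ is a voiceless stop between vowels /a/ and /o/, so it voices to [g]. /t/ is a voiceless stop between vowels /e/ and /e/, so it voices to [d]. → [gluvagoloedeub].
/zopwitaehapuasiki/: /t/ is a voiceless stop between vowels /i/ and /a/, so it voices to [d]. /p/ is a voiceless stop between vowels /a/ and /u/, so it voices to [b]. /k/ is a voiceless stop between vowels /i/ and /i/, so it voices to [g]. → [zopwidaehabuasigi].
/xekateukoohefueta/: /k/ is a voiceless stop between vowels /e/ and /a/, so it voices to [g]. /t/ is a voiceless stop between vowels /a/ and /e/, so it voices to [d]. /k/ is a voiceless stop between vowels /u/ and /o/, so it voices to [g]. /t/ is a voiceless stop between vowels /e/ and /a/, so it voices to [d]. → [xegadeugoohefueda].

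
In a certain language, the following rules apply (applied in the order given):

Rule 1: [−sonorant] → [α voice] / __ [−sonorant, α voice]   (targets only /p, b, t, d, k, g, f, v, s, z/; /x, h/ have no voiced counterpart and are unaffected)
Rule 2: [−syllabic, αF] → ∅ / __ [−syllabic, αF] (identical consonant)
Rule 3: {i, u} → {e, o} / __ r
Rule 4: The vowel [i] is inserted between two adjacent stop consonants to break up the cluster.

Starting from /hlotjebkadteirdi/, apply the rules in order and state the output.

Rule 1 (regressive voicing assimilation): /b/ precedes the voiceless obstruent /k/, so it devoices to [p] by assimilation. /d/ precedes the voiceless obstruent /t/, so it devoices to [t] by assimilation. /hlotjebkadteirdi/ → hlotjepkatteirdi.
Rule 2 (degemination): /tt/ is a geminate; the first /t/ deletes. /hlotjepkatteirdi/ → hlotjepkateirdi.
Rule 3 (pre-rhotic lowering): /i/ is a high vowel immediately before /r/, so it lowers to [e]. /hlotjepkateirdi/ → hlotjepkateerdi.
Rule 4 (stop-cluster i-epenthesis): /p/ and /k/ form a stop–stop cluster, so [i] is inserted between them. /hlotjepkateerdi/ → hlotjepikateerdi.

hlotjepikateerdi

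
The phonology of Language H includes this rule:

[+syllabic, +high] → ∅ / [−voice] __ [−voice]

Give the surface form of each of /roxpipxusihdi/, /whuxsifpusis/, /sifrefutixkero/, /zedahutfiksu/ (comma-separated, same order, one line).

/roxpipxusihdi/: /i/ is a high vowel flanked by voiceless consonants /p/ and /p/, so it deletes. /u/ is a high vowel flanked by voiceless consonants /x/ and /s/, so it deletes. /i/ is a high vowel flanked by voiceless consonants /s/ and /h/, so it deletes. → [roxppxshdi].
/whuxsifpusis/: /u/ is a high vowel flanked by voiceless consonants /h/ and /x/, so it deletes. /i/ is a high vowel flanked by voiceless consonants /s/ and /f/, so it deletes. /u/ is a high vowel flanked by voiceless consonants /p/ and /s/, so it deletes. /i/ is a high vowel flanked by voiceless consonants /s/ and /s/, so it deletes. → [whxsfpss].
/sifrefutixkero/: /i/ is a high vowel flanked by voiceless consonants /s/ and /f/, so it deletes. /u/ is a high vowel flanked by voiceless consonants /f/ and /t/, so it deletes. /i/ is a high vowel flanked by voiceless consonants /t/ and /x/, so it deletes. → [sfreftxkero].
/zedahutfiksu/: /u/ is a high vowel flanked by voiceless consonants /h/ and /t/, so it deletes. /i/ is a high vowel flanked by voiceless consonants /f/ and /k/, so it deletes. → [zedahtfksu].

roxppxshdi, whxsfpss, sfreftxkero, zedahtfksu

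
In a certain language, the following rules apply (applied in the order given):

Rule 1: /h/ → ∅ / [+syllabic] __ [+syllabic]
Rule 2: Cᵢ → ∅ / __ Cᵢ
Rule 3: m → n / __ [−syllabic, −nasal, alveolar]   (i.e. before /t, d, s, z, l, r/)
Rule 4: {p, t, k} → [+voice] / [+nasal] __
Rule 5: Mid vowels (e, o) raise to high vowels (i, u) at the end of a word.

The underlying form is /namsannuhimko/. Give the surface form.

Rule 1 (intervocalic h-deletion): /h/ occurs between vowels /u/ and /i/, so it deletes. /namsannuhimko/ → namsannuimko.
Rule 2 (degemination): /nn/ is a geminate; the first /n/ deletes. /namsannuimko/ → namsanuimko.
Rule 3 (nasal place assimilation): /m/ precedes the alveolar consonant /s/, so it assimilates in place to [n]. /namsanuimko/ → nansanuimko.
Rule 4 (post-nasal voicing): /k/ is a voiceless stop immediately after the nasal /m/, so it voices to [g]. /nansanuimko/ → nansanuimgo.
Rule 5 (final vowel raising): /o/ is a mid vowel in word-final position, so it raises to [u]. /nansanuimgo/ → nansanuimgu.

nansanuimgu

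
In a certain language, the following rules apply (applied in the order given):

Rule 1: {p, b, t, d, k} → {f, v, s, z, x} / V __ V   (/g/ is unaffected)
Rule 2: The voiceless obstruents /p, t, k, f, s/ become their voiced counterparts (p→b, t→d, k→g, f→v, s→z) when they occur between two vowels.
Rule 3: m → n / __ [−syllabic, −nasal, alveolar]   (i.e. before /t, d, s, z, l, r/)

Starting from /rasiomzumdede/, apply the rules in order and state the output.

Rule 1 (intervocalic spirantization): /d/ is a stop between vowels /e/ and /e/, so it spirantizes to the fricative [z]. /rasiomzumdede/ → rasiomzumdeze.
Rule 2 (intervocalic voicing): /s/ is a voiceless obstruent between vowels /a/ and /i/, so it voices to [z]. /rasiomzumdeze/ → raziomzumdeze.
Rule 3 (nasal place assimilation): /m/ precedes the alveolar consonant /z/, so it assimilates in place to [n]. /m/ precedes the alveolar consonant /d/, so it assimilates in place to [n]. /raziomzumdeze/ → razionzundeze.

razionzundeze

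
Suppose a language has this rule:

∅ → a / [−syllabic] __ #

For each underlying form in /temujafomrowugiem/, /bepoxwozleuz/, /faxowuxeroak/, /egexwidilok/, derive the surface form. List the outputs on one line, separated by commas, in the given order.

temujafomrowugiema, bepoxwozleuza, faxowuxeroaka, egexwidiloka

/temujafomrowugiem/: the form ends in the consonant /m/, so [a] is inserted word-finally. → [temujafomrowugiema].
/bepoxwozleuz/: the form ends in the consonant /z/, so [a] is inserted word-finally. → [bepoxwozleuza].
/faxowuxeroak/: the form ends in the consonant /k/, so [a] is inserted word-finally. → [faxowuxeroaka].
/egexwidilok/: the form ends in the consonant /k/, so [a] is inserted word-finally. → [egexwidiloka].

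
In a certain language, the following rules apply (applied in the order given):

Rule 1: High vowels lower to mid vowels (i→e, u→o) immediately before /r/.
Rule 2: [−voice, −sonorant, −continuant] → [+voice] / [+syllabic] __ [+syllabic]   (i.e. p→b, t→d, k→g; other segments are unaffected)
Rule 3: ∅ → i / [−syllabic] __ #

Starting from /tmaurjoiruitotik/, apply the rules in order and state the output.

Rule 1 (pre-rhotic lowering): /u/ is a high vowel immediately before /r/, so it lowers to [o]. /i/ is a high vowel immediately before /r/, so it lowers to [e]. /tmaurjoiruitotik/ → tmaorjoeruitotik.
Rule 2 (intervocalic voicing): /t/ is a voiceless stop between vowels /i/ and /o/, so it voices to [d]. /t/ is a voiceless stop between vowels /o/ and /i/, so it voices to [d]. /tmaorjoeruitotik/ → tmaorjoeruidodik.
Rule 3 (final i-epenthesis): the form ends in the consonant /k/, so [i] is inserted word-finally. /tmaorjoeruidodik/ → tmaorjoeruidodiki.

tmaorjoeruidodiki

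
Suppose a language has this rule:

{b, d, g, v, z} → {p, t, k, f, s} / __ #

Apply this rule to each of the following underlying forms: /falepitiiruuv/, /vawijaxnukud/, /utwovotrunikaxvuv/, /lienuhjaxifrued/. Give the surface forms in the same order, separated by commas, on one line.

falepitiiruuf, vawijaxnukut, utwovotrunikaxvuf, lienuhjaxifruet

/falepitiiruuv/: /v/ is a voiced obstruent in word-final position, so it devoices to [f]. → [falepitiiruuf].
/vawijaxnukud/: /d/ is a voiced obstruent in word-final position, so it devoices to [t]. → [vawijaxnukut].
/utwovotrunikaxvuv/: /v/ is a voiced obstruent in word-final position, so it devoices to [f]. → [utwovotrunikaxvuf].
/lienuhjaxifrued/: /d/ is a voiced obstruent in word-final position, so it devoices to [t]. → [lienuhjaxifruet].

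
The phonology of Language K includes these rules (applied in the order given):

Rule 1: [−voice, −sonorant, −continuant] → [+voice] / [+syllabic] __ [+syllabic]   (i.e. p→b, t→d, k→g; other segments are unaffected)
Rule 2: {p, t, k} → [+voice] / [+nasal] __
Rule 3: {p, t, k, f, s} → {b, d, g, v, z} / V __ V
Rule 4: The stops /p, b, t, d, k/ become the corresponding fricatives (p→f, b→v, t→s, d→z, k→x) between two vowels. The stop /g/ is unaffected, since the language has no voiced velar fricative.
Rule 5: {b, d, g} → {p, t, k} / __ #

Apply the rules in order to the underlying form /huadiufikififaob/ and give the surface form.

Rule 1 (intervocalic voicing): /k/ is a voiceless stop between vowels /i/ and /i/, so it voices to [g]. /huadiufikififaob/ → huadiufigififaob.
Rule 2 (post-nasal voicing): no segment meets the environment; /huadiufigififaob/ is unchanged.
Rule 3 (intervocalic voicing): /f/ is a voiceless obstruent between vowels /u/ and /i/, so it voices to [v]. /f/ is a voiceless obstruent between vowels /i/ and /i/, so it voices to [v]. /f/ is a voiceless obstruent between vowels /i/ and /a/, so it voices to [v]. /huadiufigififaob/ → huadiuvigivivaob.
Rule 4 (intervocalic spirantization): /d/ is a stop between vowels /a/ and /i/, so it spirantizes to the fricative [z]. /huadiuvigivivaob/ → huaziuvigivivaob.
Rule 5 (final devoicing): /b/ is a voiced stop in word-final position, so it devoices to [p]. /huaziuvigivivaob/ → huaziuvigivivaop.

huaziuvigivivaop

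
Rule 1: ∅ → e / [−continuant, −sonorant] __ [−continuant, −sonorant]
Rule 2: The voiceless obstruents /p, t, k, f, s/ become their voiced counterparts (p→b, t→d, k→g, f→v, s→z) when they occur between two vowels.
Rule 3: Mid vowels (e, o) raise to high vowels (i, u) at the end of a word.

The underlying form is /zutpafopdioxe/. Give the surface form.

Rule 1 (stop-cluster e-epenthesis): /t/ and /p/ form a stop–stop cluster, so [e] is inserted between them. /p/ and /d/ form a stop–stop cluster, so [e] is inserted between them. /zutpafopdioxe/ → zutepafopedioxe.
Rule 2 (intervocalic voicing): /t/ is a voiceless obstruent between vowels /u/ and /e/, so it voices to [d]. /p/ is a voiceless obstruent between vowels /e/ and /a/, so it voices to [b]. /f/ is a voiceless obstruent between vowels /a/ and /o/, so it voices to [v]. /p/ is a voiceless obstruent between vowels /o/ and /e/, so it voices to [b]. /zutepafopedioxe/ → zudebavobedioxe.
Rule 3 (final vowel raising): /e/ is a mid vowel in word-final position, so it raises to [i]. /zudebavobedioxe/ → zudebavobedioxi.

zudebavobedioxi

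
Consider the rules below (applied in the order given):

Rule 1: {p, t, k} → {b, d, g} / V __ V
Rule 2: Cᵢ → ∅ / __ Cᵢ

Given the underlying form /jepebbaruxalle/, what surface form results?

Rule 1 (intervocalic voicing): /p/ is a voiceless stop between vowels /e/ and /e/, so it voices to [b]. /jepebbaruxalle/ → jebebbaruxalle.
Rule 2 (degemination): /bb/ is a geminate; the first /b/ deletes. /ll/ is a geminate; the first /l/ deletes. /jebebbaruxalle/ → jebebaruxale.

jebebaruxale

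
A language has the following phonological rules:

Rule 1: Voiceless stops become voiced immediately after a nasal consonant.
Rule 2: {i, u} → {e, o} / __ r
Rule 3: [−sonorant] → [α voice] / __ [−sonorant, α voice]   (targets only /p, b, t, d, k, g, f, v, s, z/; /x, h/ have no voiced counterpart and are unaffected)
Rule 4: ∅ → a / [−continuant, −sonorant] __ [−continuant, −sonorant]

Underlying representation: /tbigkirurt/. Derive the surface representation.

dabikakerort

Rule 1 (post-nasal voicing): no segment meets the environment; /tbigkirurt/ is unchanged.
Rule 2 (pre-rhotic lowering): /i/ is a high vowel immediately before /r/, so it lowers to [e]. /u/ is a high vowel immediately before /r/, so it lowers to [o]. /tbigkirurt/ → tbigkerort.
Rule 3 (regressive voicing assimilation): /t/ precedes the voiced obstruent /b/, so it voices to [d] by assimilation. /g/ precedes the voiceless obstruent /k/, so it devoices to [k] by assimilation. /tbigkerort/ → dbikkerort.
Rule 4 (stop-cluster a-epenthesis): /d/ and /b/ form a stop–stop cluster, so [a] is inserted between them. /k/ and /k/ form a stop–stop cluster, so [a] is inserted between them. /dbikkerort/ → dabikakerort.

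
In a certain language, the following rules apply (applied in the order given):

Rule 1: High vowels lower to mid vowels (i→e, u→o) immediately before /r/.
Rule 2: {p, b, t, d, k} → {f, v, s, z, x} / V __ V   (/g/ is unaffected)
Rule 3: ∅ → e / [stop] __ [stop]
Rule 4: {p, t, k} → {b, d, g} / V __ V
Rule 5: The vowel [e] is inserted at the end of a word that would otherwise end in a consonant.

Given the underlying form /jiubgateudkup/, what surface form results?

jiubegaseudegupe

Rule 1 (pre-rhotic lowering): no segment meets the environment; /jiubgateudkup/ is unchanged.
Rule 2 (intervocalic spirantization): /t/ is a stop between vowels /a/ and /e/, so it spirantizes to the fricative [s]. /jiubgateudkup/ → jiubgaseudkup.
Rule 3 (stop-cluster e-epenthesis): /b/ and /g/ form a stop–stop cluster, so [e] is inserted between them. /d/ and /k/ form a stop–stop cluster, so [e] is inserted between them. /jiubgaseudkup/ → jiubegaseudekup.
Rule 4 (intervocalic voicing): /k/ is a voiceless stop between vowels /e/ and /u/, so it voices to [g]. /jiubegaseudekup/ → jiubegaseudegup.
Rule 5 (final e-epenthesis): the form ends in the consonant /p/, so [e] is inserted word-finally. /jiubegaseudegup/ → jiubegaseudegupe.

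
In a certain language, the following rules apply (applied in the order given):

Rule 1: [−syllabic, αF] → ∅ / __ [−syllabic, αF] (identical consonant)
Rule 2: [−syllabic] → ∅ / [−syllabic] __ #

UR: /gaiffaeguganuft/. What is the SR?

Rule 1 (degemination): /ff/ is a geminate; the first /f/ deletes. /gaiffaeguganuft/ → gaifaeguganuft.
Rule 2 (final cluster simplification): /t/ is the second consonant of a word-final cluster /ft/, so it deletes. /gaifaeguganuft/ → gaifaeguganuf.

gaifaeguganuf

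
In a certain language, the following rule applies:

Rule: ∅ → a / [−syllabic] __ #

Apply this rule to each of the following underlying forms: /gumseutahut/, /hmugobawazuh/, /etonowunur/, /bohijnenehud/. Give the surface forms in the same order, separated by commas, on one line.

gumseutahuta, hmugobawazuha, etonowunura, bohijnenehuda

/gumseutahut/: the form ends in the consonant /t/, so [a] is inserted word-finally. → [gumseutahuta].
/hmugobawazuh/: the form ends in the consonant /h/, so [a] is inserted word-finally. → [hmugobawazuha].
/etonowunur/: the form ends in the consonant /r/, so [a] is inserted word-finally. → [etonowunura].
/bohijnenehud/: the form ends in the consonant /d/, so [a] is inserted word-finally. → [bohijnenehuda].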